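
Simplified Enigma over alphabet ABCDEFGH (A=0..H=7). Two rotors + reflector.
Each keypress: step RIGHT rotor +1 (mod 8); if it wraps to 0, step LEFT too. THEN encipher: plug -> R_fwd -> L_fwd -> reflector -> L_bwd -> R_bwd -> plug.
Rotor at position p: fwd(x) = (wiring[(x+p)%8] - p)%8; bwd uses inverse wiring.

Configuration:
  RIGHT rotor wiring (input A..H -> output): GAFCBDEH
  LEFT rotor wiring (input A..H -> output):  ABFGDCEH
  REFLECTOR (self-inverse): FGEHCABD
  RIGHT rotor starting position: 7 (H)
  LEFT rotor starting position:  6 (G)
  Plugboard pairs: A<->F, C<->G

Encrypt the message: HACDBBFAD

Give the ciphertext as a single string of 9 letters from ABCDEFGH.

Char 1 ('H'): step: R->0, L->7 (L advanced); H->plug->H->R->H->L->F->refl->A->L'->A->R'->B->plug->B
Char 2 ('A'): step: R->1, L=7; A->plug->F->R->D->L->G->refl->B->L'->B->R'->C->plug->G
Char 3 ('C'): step: R->2, L=7; C->plug->G->R->E->L->H->refl->D->L'->G->R'->H->plug->H
Char 4 ('D'): step: R->3, L=7; D->plug->D->R->B->L->B->refl->G->L'->D->R'->F->plug->A
Char 5 ('B'): step: R->4, L=7; B->plug->B->R->H->L->F->refl->A->L'->A->R'->C->plug->G
Char 6 ('B'): step: R->5, L=7; B->plug->B->R->H->L->F->refl->A->L'->A->R'->F->plug->A
Char 7 ('F'): step: R->6, L=7; F->plug->A->R->G->L->D->refl->H->L'->E->R'->F->plug->A
Char 8 ('A'): step: R->7, L=7; A->plug->F->R->C->L->C->refl->E->L'->F->R'->H->plug->H
Char 9 ('D'): step: R->0, L->0 (L advanced); D->plug->D->R->C->L->F->refl->A->L'->A->R'->B->plug->B

Answer: BGHAGAAHB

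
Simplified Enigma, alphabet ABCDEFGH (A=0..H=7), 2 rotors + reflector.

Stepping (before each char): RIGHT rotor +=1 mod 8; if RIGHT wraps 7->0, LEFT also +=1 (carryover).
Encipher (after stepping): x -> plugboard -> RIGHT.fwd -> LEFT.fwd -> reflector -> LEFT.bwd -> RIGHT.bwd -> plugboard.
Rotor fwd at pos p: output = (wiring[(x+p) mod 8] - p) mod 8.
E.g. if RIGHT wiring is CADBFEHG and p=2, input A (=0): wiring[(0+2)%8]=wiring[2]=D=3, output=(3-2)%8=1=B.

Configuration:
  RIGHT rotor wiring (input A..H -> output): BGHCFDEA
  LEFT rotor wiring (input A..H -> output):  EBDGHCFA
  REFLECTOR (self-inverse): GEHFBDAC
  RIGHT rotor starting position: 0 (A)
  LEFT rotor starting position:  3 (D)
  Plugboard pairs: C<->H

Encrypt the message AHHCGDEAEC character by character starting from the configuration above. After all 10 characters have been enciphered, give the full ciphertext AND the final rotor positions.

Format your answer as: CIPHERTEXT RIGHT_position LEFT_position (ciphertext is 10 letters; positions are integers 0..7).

Answer: HECBEFBGFD 2 4

Derivation:
Char 1 ('A'): step: R->1, L=3; A->plug->A->R->F->L->B->refl->E->L'->B->R'->C->plug->H
Char 2 ('H'): step: R->2, L=3; H->plug->C->R->D->L->C->refl->H->L'->C->R'->E->plug->E
Char 3 ('H'): step: R->3, L=3; H->plug->C->R->A->L->D->refl->F->L'->E->R'->H->plug->C
Char 4 ('C'): step: R->4, L=3; C->plug->H->R->G->L->G->refl->A->L'->H->R'->B->plug->B
Char 5 ('G'): step: R->5, L=3; G->plug->G->R->F->L->B->refl->E->L'->B->R'->E->plug->E
Char 6 ('D'): step: R->6, L=3; D->plug->D->R->A->L->D->refl->F->L'->E->R'->F->plug->F
Char 7 ('E'): step: R->7, L=3; E->plug->E->R->D->L->C->refl->H->L'->C->R'->B->plug->B
Char 8 ('A'): step: R->0, L->4 (L advanced); A->plug->A->R->B->L->G->refl->A->L'->E->R'->G->plug->G
Char 9 ('E'): step: R->1, L=4; E->plug->E->R->C->L->B->refl->E->L'->D->R'->F->plug->F
Char 10 ('C'): step: R->2, L=4; C->plug->H->R->E->L->A->refl->G->L'->B->R'->D->plug->D
Final: ciphertext=HECBEFBGFD, RIGHT=2, LEFT=4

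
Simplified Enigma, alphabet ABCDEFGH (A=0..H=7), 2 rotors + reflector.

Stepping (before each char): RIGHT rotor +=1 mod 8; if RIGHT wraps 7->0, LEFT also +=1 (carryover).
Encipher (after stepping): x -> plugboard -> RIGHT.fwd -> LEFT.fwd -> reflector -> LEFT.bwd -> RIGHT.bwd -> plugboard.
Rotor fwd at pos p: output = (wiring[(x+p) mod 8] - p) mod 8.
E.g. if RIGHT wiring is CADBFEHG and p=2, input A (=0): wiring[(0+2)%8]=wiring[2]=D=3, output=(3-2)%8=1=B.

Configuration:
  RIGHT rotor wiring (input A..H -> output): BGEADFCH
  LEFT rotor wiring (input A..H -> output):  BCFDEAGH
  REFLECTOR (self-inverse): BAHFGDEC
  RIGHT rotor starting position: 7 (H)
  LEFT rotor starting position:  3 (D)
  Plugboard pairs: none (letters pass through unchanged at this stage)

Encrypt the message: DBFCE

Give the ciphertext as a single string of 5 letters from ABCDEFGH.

Answer: BECDB

Derivation:
Char 1 ('D'): step: R->0, L->4 (L advanced); D->plug->D->R->A->L->A->refl->B->L'->G->R'->B->plug->B
Char 2 ('B'): step: R->1, L=4; B->plug->B->R->D->L->D->refl->F->L'->E->R'->E->plug->E
Char 3 ('F'): step: R->2, L=4; F->plug->F->R->F->L->G->refl->E->L'->B->R'->C->plug->C
Char 4 ('C'): step: R->3, L=4; C->plug->C->R->C->L->C->refl->H->L'->H->R'->D->plug->D
Char 5 ('E'): step: R->4, L=4; E->plug->E->R->F->L->G->refl->E->L'->B->R'->B->plug->B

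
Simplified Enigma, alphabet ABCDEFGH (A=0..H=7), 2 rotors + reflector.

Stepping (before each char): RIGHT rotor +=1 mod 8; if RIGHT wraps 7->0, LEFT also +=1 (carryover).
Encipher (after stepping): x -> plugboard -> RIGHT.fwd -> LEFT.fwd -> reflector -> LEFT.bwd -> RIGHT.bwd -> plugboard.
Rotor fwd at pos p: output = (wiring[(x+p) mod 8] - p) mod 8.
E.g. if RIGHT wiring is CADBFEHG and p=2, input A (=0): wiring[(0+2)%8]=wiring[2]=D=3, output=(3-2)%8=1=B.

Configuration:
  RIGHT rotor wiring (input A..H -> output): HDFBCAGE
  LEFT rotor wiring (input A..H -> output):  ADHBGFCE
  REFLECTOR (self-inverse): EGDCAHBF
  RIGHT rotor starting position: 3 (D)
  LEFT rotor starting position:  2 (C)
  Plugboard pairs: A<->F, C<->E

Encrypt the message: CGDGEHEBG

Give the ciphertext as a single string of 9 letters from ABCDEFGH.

Answer: HDABBCCFE

Derivation:
Char 1 ('C'): step: R->4, L=2; C->plug->E->R->D->L->D->refl->C->L'->F->R'->H->plug->H
Char 2 ('G'): step: R->5, L=2; G->plug->G->R->E->L->A->refl->E->L'->C->R'->D->plug->D
Char 3 ('D'): step: R->6, L=2; D->plug->D->R->F->L->C->refl->D->L'->D->R'->F->plug->A
Char 4 ('G'): step: R->7, L=2; G->plug->G->R->B->L->H->refl->F->L'->A->R'->B->plug->B
Char 5 ('E'): step: R->0, L->3 (L advanced); E->plug->C->R->F->L->F->refl->H->L'->D->R'->B->plug->B
Char 6 ('H'): step: R->1, L=3; H->plug->H->R->G->L->A->refl->E->L'->H->R'->E->plug->C
Char 7 ('E'): step: R->2, L=3; E->plug->C->R->A->L->G->refl->B->L'->E->R'->E->plug->C
Char 8 ('B'): step: R->3, L=3; B->plug->B->R->H->L->E->refl->A->L'->G->R'->A->plug->F
Char 9 ('G'): step: R->4, L=3; G->plug->G->R->B->L->D->refl->C->L'->C->R'->C->plug->E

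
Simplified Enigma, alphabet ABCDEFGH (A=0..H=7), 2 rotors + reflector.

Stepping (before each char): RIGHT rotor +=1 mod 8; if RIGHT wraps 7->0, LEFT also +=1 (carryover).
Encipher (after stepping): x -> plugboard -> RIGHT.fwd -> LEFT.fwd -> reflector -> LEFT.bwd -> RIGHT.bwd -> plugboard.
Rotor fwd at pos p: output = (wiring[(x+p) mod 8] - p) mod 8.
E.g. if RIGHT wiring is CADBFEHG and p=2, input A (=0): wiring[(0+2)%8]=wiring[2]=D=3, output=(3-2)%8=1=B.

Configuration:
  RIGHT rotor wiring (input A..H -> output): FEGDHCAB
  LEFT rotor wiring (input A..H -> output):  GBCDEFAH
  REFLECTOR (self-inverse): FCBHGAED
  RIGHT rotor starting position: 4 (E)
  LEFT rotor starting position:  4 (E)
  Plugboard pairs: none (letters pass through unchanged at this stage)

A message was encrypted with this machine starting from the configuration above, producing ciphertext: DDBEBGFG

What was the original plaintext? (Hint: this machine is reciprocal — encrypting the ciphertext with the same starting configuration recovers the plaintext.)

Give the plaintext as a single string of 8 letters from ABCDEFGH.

Answer: AAAHGHHA

Derivation:
Char 1 ('D'): step: R->5, L=4; D->plug->D->R->A->L->A->refl->F->L'->F->R'->A->plug->A
Char 2 ('D'): step: R->6, L=4; D->plug->D->R->G->L->G->refl->E->L'->C->R'->A->plug->A
Char 3 ('B'): step: R->7, L=4; B->plug->B->R->G->L->G->refl->E->L'->C->R'->A->plug->A
Char 4 ('E'): step: R->0, L->5 (L advanced); E->plug->E->R->H->L->H->refl->D->L'->B->R'->H->plug->H
Char 5 ('B'): step: R->1, L=5; B->plug->B->R->F->L->F->refl->A->L'->A->R'->G->plug->G
Char 6 ('G'): step: R->2, L=5; G->plug->G->R->D->L->B->refl->C->L'->C->R'->H->plug->H
Char 7 ('F'): step: R->3, L=5; F->plug->F->R->C->L->C->refl->B->L'->D->R'->H->plug->H
Char 8 ('G'): step: R->4, L=5; G->plug->G->R->C->L->C->refl->B->L'->D->R'->A->plug->A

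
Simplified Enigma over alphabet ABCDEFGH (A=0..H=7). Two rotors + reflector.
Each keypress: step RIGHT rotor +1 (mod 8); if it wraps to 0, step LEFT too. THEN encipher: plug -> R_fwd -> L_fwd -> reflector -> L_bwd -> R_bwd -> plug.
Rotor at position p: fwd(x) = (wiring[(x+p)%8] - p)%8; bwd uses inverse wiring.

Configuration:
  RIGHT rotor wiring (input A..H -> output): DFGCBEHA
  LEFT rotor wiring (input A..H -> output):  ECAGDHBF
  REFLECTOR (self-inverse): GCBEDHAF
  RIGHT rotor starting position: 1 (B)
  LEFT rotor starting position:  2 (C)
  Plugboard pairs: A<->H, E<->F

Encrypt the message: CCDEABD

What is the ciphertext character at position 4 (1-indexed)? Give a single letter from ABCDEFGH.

Char 1 ('C'): step: R->2, L=2; C->plug->C->R->H->L->A->refl->G->L'->A->R'->B->plug->B
Char 2 ('C'): step: R->3, L=2; C->plug->C->R->B->L->E->refl->D->L'->F->R'->E->plug->F
Char 3 ('D'): step: R->4, L=2; D->plug->D->R->E->L->H->refl->F->L'->D->R'->C->plug->C
Char 4 ('E'): step: R->5, L=2; E->plug->F->R->B->L->E->refl->D->L'->F->R'->G->plug->G

G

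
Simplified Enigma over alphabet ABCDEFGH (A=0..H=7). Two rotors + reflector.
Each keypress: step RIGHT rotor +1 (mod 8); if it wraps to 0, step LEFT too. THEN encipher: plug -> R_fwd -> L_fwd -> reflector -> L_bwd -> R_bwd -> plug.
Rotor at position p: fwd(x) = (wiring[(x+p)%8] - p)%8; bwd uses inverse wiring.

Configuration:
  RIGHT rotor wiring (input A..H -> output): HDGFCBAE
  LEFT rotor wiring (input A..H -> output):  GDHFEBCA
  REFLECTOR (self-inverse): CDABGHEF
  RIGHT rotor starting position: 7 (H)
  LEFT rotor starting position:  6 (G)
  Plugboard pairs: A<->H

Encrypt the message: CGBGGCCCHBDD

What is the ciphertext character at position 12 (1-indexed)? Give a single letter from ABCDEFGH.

Char 1 ('C'): step: R->0, L->7 (L advanced); C->plug->C->R->G->L->C->refl->A->L'->D->R'->B->plug->B
Char 2 ('G'): step: R->1, L=7; G->plug->G->R->D->L->A->refl->C->L'->G->R'->H->plug->A
Char 3 ('B'): step: R->2, L=7; B->plug->B->R->D->L->A->refl->C->L'->G->R'->E->plug->E
Char 4 ('G'): step: R->3, L=7; G->plug->G->R->A->L->B->refl->D->L'->H->R'->B->plug->B
Char 5 ('G'): step: R->4, L=7; G->plug->G->R->C->L->E->refl->G->L'->E->R'->C->plug->C
Char 6 ('C'): step: R->5, L=7; C->plug->C->R->H->L->D->refl->B->L'->A->R'->G->plug->G
Char 7 ('C'): step: R->6, L=7; C->plug->C->R->B->L->H->refl->F->L'->F->R'->D->plug->D
Char 8 ('C'): step: R->7, L=7; C->plug->C->R->E->L->G->refl->E->L'->C->R'->G->plug->G
Char 9 ('H'): step: R->0, L->0 (L advanced); H->plug->A->R->H->L->A->refl->C->L'->G->R'->C->plug->C
Char 10 ('B'): step: R->1, L=0; B->plug->B->R->F->L->B->refl->D->L'->B->R'->D->plug->D
Char 11 ('D'): step: R->2, L=0; D->plug->D->R->H->L->A->refl->C->L'->G->R'->E->plug->E
Char 12 ('D'): step: R->3, L=0; D->plug->D->R->F->L->B->refl->D->L'->B->R'->E->plug->E

E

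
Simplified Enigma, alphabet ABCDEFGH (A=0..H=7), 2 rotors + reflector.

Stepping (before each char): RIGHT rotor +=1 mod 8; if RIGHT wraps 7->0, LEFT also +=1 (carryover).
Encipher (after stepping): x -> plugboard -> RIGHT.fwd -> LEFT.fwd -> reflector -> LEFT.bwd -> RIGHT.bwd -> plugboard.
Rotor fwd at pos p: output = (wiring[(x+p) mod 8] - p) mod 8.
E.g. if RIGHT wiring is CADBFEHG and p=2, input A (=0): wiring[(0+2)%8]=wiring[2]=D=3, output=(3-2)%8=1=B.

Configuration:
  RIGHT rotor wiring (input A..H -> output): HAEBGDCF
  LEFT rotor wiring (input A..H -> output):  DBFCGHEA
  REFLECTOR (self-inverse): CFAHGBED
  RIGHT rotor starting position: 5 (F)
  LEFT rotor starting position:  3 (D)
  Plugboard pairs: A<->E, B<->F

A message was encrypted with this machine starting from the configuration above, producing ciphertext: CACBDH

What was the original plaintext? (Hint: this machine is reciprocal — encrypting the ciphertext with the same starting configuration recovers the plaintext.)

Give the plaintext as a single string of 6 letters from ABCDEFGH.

Char 1 ('C'): step: R->6, L=3; C->plug->C->R->B->L->D->refl->H->L'->A->R'->G->plug->G
Char 2 ('A'): step: R->7, L=3; A->plug->E->R->C->L->E->refl->G->L'->G->R'->A->plug->E
Char 3 ('C'): step: R->0, L->4 (L advanced); C->plug->C->R->E->L->H->refl->D->L'->B->R'->D->plug->D
Char 4 ('B'): step: R->1, L=4; B->plug->F->R->B->L->D->refl->H->L'->E->R'->G->plug->G
Char 5 ('D'): step: R->2, L=4; D->plug->D->R->B->L->D->refl->H->L'->E->R'->C->plug->C
Char 6 ('H'): step: R->3, L=4; H->plug->H->R->B->L->D->refl->H->L'->E->R'->F->plug->B

Answer: GEDGCB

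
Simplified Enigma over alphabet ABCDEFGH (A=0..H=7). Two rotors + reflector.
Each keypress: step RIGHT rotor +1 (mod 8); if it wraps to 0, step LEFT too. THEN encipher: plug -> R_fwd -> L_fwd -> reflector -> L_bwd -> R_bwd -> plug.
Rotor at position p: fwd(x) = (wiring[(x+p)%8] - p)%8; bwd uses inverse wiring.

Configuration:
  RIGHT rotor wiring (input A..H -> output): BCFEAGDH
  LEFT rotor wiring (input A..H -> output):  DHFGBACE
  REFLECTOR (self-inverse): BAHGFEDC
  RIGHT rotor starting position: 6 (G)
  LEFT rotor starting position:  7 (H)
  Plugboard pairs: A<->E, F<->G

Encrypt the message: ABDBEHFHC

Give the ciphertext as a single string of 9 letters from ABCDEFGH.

Char 1 ('A'): step: R->7, L=7; A->plug->E->R->F->L->C->refl->H->L'->E->R'->H->plug->H
Char 2 ('B'): step: R->0, L->0 (L advanced); B->plug->B->R->C->L->F->refl->E->L'->H->R'->H->plug->H
Char 3 ('D'): step: R->1, L=0; D->plug->D->R->H->L->E->refl->F->L'->C->R'->F->plug->G
Char 4 ('B'): step: R->2, L=0; B->plug->B->R->C->L->F->refl->E->L'->H->R'->G->plug->F
Char 5 ('E'): step: R->3, L=0; E->plug->A->R->B->L->H->refl->C->L'->G->R'->F->plug->G
Char 6 ('H'): step: R->4, L=0; H->plug->H->R->A->L->D->refl->G->L'->D->R'->D->plug->D
Char 7 ('F'): step: R->5, L=0; F->plug->G->R->H->L->E->refl->F->L'->C->R'->C->plug->C
Char 8 ('H'): step: R->6, L=0; H->plug->H->R->A->L->D->refl->G->L'->D->R'->C->plug->C
Char 9 ('C'): step: R->7, L=0; C->plug->C->R->D->L->G->refl->D->L'->A->R'->A->plug->E

Answer: HHGFGDCCE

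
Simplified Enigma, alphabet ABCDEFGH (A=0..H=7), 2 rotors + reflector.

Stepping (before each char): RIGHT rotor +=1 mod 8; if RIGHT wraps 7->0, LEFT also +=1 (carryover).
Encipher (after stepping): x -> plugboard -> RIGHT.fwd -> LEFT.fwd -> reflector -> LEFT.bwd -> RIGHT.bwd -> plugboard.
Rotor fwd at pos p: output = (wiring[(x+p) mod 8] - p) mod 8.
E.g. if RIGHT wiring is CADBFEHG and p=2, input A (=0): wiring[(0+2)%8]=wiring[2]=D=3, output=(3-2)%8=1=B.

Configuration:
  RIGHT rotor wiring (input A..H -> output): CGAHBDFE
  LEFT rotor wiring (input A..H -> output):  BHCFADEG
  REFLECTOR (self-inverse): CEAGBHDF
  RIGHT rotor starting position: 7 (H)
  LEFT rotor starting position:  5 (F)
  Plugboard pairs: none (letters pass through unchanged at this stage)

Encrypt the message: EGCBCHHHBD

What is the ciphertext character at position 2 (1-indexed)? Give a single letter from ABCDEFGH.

Char 1 ('E'): step: R->0, L->6 (L advanced); E->plug->E->R->B->L->A->refl->C->L'->G->R'->B->plug->B
Char 2 ('G'): step: R->1, L=6; G->plug->G->R->D->L->B->refl->E->L'->E->R'->F->plug->F

F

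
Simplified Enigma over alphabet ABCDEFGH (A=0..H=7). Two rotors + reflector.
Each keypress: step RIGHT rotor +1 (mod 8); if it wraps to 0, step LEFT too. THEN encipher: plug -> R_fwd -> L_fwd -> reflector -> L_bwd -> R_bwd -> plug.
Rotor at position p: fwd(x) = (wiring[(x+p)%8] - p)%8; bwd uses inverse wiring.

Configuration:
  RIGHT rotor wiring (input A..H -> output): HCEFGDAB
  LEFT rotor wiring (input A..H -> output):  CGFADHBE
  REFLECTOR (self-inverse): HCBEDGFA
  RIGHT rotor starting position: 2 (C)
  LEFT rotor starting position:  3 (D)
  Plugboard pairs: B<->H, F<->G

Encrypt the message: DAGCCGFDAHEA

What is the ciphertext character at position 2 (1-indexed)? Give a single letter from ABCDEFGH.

Char 1 ('D'): step: R->3, L=3; D->plug->D->R->F->L->H->refl->A->L'->B->R'->H->plug->B
Char 2 ('A'): step: R->4, L=3; A->plug->A->R->C->L->E->refl->D->L'->G->R'->F->plug->G

G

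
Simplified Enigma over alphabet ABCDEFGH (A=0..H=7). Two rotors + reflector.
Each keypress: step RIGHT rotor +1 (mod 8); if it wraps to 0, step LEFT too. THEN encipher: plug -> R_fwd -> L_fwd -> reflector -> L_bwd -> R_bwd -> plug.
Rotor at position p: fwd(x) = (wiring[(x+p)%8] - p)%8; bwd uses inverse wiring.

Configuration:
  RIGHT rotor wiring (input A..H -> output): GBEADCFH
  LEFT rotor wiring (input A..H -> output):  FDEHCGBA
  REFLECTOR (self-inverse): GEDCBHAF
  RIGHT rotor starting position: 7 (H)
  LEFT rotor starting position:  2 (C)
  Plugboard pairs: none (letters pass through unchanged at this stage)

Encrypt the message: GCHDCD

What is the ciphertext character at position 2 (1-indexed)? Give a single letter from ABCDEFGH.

Char 1 ('G'): step: R->0, L->3 (L advanced); G->plug->G->R->F->L->C->refl->D->L'->C->R'->F->plug->F
Char 2 ('C'): step: R->1, L=3; C->plug->C->R->H->L->B->refl->E->L'->A->R'->A->plug->A

A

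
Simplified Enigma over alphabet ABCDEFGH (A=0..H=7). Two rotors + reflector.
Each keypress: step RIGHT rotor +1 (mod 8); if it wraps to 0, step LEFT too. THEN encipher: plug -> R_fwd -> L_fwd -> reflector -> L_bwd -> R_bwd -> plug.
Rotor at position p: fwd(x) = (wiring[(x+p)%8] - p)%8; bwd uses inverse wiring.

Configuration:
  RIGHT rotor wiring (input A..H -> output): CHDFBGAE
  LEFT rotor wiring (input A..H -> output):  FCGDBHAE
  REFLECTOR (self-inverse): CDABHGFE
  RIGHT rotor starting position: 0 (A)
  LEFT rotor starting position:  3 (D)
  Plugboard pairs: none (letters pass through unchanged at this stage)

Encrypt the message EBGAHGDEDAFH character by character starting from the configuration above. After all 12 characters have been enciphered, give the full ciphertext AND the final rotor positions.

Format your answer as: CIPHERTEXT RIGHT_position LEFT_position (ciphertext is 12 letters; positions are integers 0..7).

Char 1 ('E'): step: R->1, L=3; E->plug->E->R->F->L->C->refl->A->L'->A->R'->D->plug->D
Char 2 ('B'): step: R->2, L=3; B->plug->B->R->D->L->F->refl->G->L'->B->R'->A->plug->A
Char 3 ('G'): step: R->3, L=3; G->plug->G->R->E->L->B->refl->D->L'->H->R'->F->plug->F
Char 4 ('A'): step: R->4, L=3; A->plug->A->R->F->L->C->refl->A->L'->A->R'->D->plug->D
Char 5 ('H'): step: R->5, L=3; H->plug->H->R->E->L->B->refl->D->L'->H->R'->C->plug->C
Char 6 ('G'): step: R->6, L=3; G->plug->G->R->D->L->F->refl->G->L'->B->R'->D->plug->D
Char 7 ('D'): step: R->7, L=3; D->plug->D->R->E->L->B->refl->D->L'->H->R'->G->plug->G
Char 8 ('E'): step: R->0, L->4 (L advanced); E->plug->E->R->B->L->D->refl->B->L'->E->R'->H->plug->H
Char 9 ('D'): step: R->1, L=4; D->plug->D->R->A->L->F->refl->G->L'->F->R'->E->plug->E
Char 10 ('A'): step: R->2, L=4; A->plug->A->R->B->L->D->refl->B->L'->E->R'->D->plug->D
Char 11 ('F'): step: R->3, L=4; F->plug->F->R->H->L->H->refl->E->L'->C->R'->A->plug->A
Char 12 ('H'): step: R->4, L=4; H->plug->H->R->B->L->D->refl->B->L'->E->R'->C->plug->C
Final: ciphertext=DAFDCDGHEDAC, RIGHT=4, LEFT=4

Answer: DAFDCDGHEDAC 4 4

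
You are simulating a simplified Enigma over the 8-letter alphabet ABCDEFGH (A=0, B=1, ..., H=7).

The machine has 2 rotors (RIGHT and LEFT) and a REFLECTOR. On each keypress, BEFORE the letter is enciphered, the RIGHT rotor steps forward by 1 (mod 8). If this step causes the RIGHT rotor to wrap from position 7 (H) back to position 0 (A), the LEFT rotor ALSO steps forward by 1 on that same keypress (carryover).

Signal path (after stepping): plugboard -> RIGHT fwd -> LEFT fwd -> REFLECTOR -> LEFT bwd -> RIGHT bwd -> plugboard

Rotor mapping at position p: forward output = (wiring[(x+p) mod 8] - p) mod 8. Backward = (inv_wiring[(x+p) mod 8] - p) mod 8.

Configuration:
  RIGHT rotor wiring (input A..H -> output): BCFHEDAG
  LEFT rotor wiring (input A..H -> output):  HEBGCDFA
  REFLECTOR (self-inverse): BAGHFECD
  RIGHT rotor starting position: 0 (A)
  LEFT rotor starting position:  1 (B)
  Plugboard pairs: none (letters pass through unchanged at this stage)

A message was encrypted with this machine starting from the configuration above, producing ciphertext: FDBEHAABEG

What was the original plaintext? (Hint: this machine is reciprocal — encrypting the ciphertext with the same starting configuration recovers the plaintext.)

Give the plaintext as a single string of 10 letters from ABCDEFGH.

Answer: BAEDDHGFDB

Derivation:
Char 1 ('F'): step: R->1, L=1; F->plug->F->R->H->L->G->refl->C->L'->E->R'->B->plug->B
Char 2 ('D'): step: R->2, L=1; D->plug->D->R->B->L->A->refl->B->L'->D->R'->A->plug->A
Char 3 ('B'): step: R->3, L=1; B->plug->B->R->B->L->A->refl->B->L'->D->R'->E->plug->E
Char 4 ('E'): step: R->4, L=1; E->plug->E->R->F->L->E->refl->F->L'->C->R'->D->plug->D
Char 5 ('H'): step: R->5, L=1; H->plug->H->R->H->L->G->refl->C->L'->E->R'->D->plug->D
Char 6 ('A'): step: R->6, L=1; A->plug->A->R->C->L->F->refl->E->L'->F->R'->H->plug->H
Char 7 ('A'): step: R->7, L=1; A->plug->A->R->H->L->G->refl->C->L'->E->R'->G->plug->G
Char 8 ('B'): step: R->0, L->2 (L advanced); B->plug->B->R->C->L->A->refl->B->L'->D->R'->F->plug->F
Char 9 ('E'): step: R->1, L=2; E->plug->E->R->C->L->A->refl->B->L'->D->R'->D->plug->D
Char 10 ('G'): step: R->2, L=2; G->plug->G->R->H->L->C->refl->G->L'->F->R'->B->plug->B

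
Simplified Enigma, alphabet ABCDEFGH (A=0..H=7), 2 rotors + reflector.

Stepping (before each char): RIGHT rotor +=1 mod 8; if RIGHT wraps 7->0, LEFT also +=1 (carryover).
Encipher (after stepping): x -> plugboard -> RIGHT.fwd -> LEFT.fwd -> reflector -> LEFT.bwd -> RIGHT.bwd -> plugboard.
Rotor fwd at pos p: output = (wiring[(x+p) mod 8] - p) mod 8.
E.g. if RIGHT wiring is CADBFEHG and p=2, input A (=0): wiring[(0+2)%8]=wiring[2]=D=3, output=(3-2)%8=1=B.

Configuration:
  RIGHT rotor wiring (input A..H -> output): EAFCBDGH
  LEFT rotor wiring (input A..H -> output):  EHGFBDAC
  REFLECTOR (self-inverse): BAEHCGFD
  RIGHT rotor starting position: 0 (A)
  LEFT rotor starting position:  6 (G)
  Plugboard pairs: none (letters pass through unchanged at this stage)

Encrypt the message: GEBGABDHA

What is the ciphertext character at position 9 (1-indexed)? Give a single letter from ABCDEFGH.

Char 1 ('G'): step: R->1, L=6; G->plug->G->R->G->L->D->refl->H->L'->F->R'->F->plug->F
Char 2 ('E'): step: R->2, L=6; E->plug->E->R->E->L->A->refl->B->L'->D->R'->A->plug->A
Char 3 ('B'): step: R->3, L=6; B->plug->B->R->G->L->D->refl->H->L'->F->R'->G->plug->G
Char 4 ('G'): step: R->4, L=6; G->plug->G->R->B->L->E->refl->C->L'->A->R'->E->plug->E
Char 5 ('A'): step: R->5, L=6; A->plug->A->R->G->L->D->refl->H->L'->F->R'->G->plug->G
Char 6 ('B'): step: R->6, L=6; B->plug->B->R->B->L->E->refl->C->L'->A->R'->A->plug->A
Char 7 ('D'): step: R->7, L=6; D->plug->D->R->G->L->D->refl->H->L'->F->R'->B->plug->B
Char 8 ('H'): step: R->0, L->7 (L advanced); H->plug->H->R->H->L->B->refl->A->L'->C->R'->D->plug->D
Char 9 ('A'): step: R->1, L=7; A->plug->A->R->H->L->B->refl->A->L'->C->R'->E->plug->E

E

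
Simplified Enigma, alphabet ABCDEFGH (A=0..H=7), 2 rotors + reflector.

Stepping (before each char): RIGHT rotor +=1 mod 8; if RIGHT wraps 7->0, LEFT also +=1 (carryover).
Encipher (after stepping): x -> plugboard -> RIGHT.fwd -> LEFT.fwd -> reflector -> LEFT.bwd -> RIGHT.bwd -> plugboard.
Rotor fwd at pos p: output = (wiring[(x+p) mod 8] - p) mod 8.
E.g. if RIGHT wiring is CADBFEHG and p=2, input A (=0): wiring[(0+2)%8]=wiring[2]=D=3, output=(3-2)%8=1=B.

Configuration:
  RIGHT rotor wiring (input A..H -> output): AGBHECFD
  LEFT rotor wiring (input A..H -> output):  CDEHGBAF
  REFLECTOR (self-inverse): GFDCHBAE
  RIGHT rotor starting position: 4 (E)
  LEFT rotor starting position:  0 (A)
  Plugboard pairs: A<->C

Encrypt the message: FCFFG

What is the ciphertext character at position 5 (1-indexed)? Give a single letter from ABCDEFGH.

Char 1 ('F'): step: R->5, L=0; F->plug->F->R->E->L->G->refl->A->L'->G->R'->C->plug->A
Char 2 ('C'): step: R->6, L=0; C->plug->A->R->H->L->F->refl->B->L'->F->R'->B->plug->B
Char 3 ('F'): step: R->7, L=0; F->plug->F->R->F->L->B->refl->F->L'->H->R'->C->plug->A
Char 4 ('F'): step: R->0, L->1 (L advanced); F->plug->F->R->C->L->G->refl->A->L'->E->R'->E->plug->E
Char 5 ('G'): step: R->1, L=1; G->plug->G->R->C->L->G->refl->A->L'->E->R'->F->plug->F

F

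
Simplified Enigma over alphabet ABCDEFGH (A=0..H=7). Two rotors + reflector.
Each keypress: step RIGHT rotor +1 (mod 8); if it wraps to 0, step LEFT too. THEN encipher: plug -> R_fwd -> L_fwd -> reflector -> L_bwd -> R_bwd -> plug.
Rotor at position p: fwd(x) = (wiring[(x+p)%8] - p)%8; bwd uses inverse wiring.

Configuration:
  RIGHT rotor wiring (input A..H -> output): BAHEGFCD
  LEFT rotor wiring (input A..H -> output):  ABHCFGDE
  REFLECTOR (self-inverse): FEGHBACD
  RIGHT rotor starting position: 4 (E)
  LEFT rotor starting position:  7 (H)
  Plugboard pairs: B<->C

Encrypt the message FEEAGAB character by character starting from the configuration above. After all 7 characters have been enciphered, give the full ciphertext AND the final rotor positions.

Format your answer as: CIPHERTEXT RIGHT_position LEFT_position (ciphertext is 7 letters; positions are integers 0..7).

Answer: CHCBCDF 3 0

Derivation:
Char 1 ('F'): step: R->5, L=7; F->plug->F->R->C->L->C->refl->G->L'->F->R'->B->plug->C
Char 2 ('E'): step: R->6, L=7; E->plug->E->R->B->L->B->refl->E->L'->H->R'->H->plug->H
Char 3 ('E'): step: R->7, L=7; E->plug->E->R->F->L->G->refl->C->L'->C->R'->B->plug->C
Char 4 ('A'): step: R->0, L->0 (L advanced); A->plug->A->R->B->L->B->refl->E->L'->H->R'->C->plug->B
Char 5 ('G'): step: R->1, L=0; G->plug->G->R->C->L->H->refl->D->L'->G->R'->B->plug->C
Char 6 ('A'): step: R->2, L=0; A->plug->A->R->F->L->G->refl->C->L'->D->R'->D->plug->D
Char 7 ('B'): step: R->3, L=0; B->plug->C->R->C->L->H->refl->D->L'->G->R'->F->plug->F
Final: ciphertext=CHCBCDF, RIGHT=3, LEFT=0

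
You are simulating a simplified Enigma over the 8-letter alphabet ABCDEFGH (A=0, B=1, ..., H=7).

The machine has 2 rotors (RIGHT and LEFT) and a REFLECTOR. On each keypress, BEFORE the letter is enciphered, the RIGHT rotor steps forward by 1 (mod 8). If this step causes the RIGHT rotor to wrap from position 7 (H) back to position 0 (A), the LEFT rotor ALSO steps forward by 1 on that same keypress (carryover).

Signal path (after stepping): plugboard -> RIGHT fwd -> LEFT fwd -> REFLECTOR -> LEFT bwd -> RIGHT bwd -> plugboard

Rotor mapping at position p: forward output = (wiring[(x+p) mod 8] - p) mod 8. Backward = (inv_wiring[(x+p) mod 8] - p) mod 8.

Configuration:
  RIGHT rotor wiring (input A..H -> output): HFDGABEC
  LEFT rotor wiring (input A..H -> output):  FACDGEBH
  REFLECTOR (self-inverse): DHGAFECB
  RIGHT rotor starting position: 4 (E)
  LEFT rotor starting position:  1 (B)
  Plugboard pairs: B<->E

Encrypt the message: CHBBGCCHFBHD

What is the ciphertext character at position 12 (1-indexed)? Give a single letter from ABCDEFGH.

Char 1 ('C'): step: R->5, L=1; C->plug->C->R->F->L->A->refl->D->L'->E->R'->A->plug->A
Char 2 ('H'): step: R->6, L=1; H->plug->H->R->D->L->F->refl->E->L'->H->R'->D->plug->D
Char 3 ('B'): step: R->7, L=1; B->plug->E->R->H->L->E->refl->F->L'->D->R'->A->plug->A
Char 4 ('B'): step: R->0, L->2 (L advanced); B->plug->E->R->A->L->A->refl->D->L'->G->R'->D->plug->D
Char 5 ('G'): step: R->1, L=2; G->plug->G->R->B->L->B->refl->H->L'->E->R'->A->plug->A
Char 6 ('C'): step: R->2, L=2; C->plug->C->R->G->L->D->refl->A->L'->A->R'->F->plug->F
Char 7 ('C'): step: R->3, L=2; C->plug->C->R->G->L->D->refl->A->L'->A->R'->H->plug->H
Char 8 ('H'): step: R->4, L=2; H->plug->H->R->C->L->E->refl->F->L'->F->R'->B->plug->E
Char 9 ('F'): step: R->5, L=2; F->plug->F->R->G->L->D->refl->A->L'->A->R'->E->plug->B
Char 10 ('B'): step: R->6, L=2; B->plug->E->R->F->L->F->refl->E->L'->C->R'->G->plug->G
Char 11 ('H'): step: R->7, L=2; H->plug->H->R->F->L->F->refl->E->L'->C->R'->G->plug->G
Char 12 ('D'): step: R->0, L->3 (L advanced); D->plug->D->R->G->L->F->refl->E->L'->E->R'->G->plug->G

G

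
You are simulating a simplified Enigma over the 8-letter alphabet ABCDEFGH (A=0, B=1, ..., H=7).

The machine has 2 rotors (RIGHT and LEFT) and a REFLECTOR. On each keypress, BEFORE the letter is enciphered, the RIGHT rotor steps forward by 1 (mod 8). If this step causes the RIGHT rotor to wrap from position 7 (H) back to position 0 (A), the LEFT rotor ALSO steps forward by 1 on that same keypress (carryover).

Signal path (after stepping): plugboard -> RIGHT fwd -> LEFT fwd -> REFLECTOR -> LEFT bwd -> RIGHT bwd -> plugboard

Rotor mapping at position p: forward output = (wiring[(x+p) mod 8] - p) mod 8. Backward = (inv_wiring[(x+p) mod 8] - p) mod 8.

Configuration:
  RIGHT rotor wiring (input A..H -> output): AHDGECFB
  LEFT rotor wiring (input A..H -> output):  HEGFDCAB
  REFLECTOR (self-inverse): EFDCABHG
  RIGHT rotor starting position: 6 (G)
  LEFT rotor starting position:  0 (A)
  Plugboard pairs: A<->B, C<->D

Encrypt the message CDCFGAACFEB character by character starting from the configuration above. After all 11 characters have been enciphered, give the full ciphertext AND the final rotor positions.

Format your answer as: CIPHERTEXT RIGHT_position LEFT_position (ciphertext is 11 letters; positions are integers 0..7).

Char 1 ('C'): step: R->7, L=0; C->plug->D->R->E->L->D->refl->C->L'->F->R'->F->plug->F
Char 2 ('D'): step: R->0, L->1 (L advanced); D->plug->C->R->D->L->C->refl->D->L'->A->R'->A->plug->B
Char 3 ('C'): step: R->1, L=1; C->plug->D->R->D->L->C->refl->D->L'->A->R'->G->plug->G
Char 4 ('F'): step: R->2, L=1; F->plug->F->R->H->L->G->refl->H->L'->F->R'->H->plug->H
Char 5 ('G'): step: R->3, L=1; G->plug->G->R->E->L->B->refl->F->L'->B->R'->B->plug->A
Char 6 ('A'): step: R->4, L=1; A->plug->B->R->G->L->A->refl->E->L'->C->R'->H->plug->H
Char 7 ('A'): step: R->5, L=1; A->plug->B->R->A->L->D->refl->C->L'->D->R'->D->plug->C
Char 8 ('C'): step: R->6, L=1; C->plug->D->R->B->L->F->refl->B->L'->E->R'->H->plug->H
Char 9 ('F'): step: R->7, L=1; F->plug->F->R->F->L->H->refl->G->L'->H->R'->E->plug->E
Char 10 ('E'): step: R->0, L->2 (L advanced); E->plug->E->R->E->L->G->refl->H->L'->F->R'->G->plug->G
Char 11 ('B'): step: R->1, L=2; B->plug->A->R->G->L->F->refl->B->L'->C->R'->B->plug->A
Final: ciphertext=FBGHAHCHEGA, RIGHT=1, LEFT=2

Answer: FBGHAHCHEGA 1 2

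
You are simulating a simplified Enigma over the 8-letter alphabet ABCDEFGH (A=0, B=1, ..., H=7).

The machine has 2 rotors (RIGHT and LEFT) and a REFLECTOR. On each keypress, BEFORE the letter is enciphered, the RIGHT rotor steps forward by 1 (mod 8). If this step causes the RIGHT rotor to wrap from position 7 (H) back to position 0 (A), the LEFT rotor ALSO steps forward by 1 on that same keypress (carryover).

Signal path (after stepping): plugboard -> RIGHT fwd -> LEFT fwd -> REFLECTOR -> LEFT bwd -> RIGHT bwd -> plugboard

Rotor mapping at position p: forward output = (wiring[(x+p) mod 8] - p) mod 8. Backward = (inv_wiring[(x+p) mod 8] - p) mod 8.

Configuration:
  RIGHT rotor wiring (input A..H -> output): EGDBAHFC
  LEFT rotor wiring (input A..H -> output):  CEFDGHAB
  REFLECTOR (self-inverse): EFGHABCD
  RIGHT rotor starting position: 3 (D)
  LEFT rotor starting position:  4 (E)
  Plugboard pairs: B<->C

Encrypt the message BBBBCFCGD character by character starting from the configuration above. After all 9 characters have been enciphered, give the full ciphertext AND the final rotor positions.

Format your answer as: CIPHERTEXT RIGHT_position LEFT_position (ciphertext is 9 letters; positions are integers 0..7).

Char 1 ('B'): step: R->4, L=4; B->plug->C->R->B->L->D->refl->H->L'->H->R'->G->plug->G
Char 2 ('B'): step: R->5, L=4; B->plug->C->R->F->L->A->refl->E->L'->C->R'->A->plug->A
Char 3 ('B'): step: R->6, L=4; B->plug->C->R->G->L->B->refl->F->L'->D->R'->F->plug->F
Char 4 ('B'): step: R->7, L=4; B->plug->C->R->H->L->H->refl->D->L'->B->R'->F->plug->F
Char 5 ('C'): step: R->0, L->5 (L advanced); C->plug->B->R->G->L->G->refl->C->L'->A->R'->E->plug->E
Char 6 ('F'): step: R->1, L=5; F->plug->F->R->E->L->H->refl->D->L'->B->R'->G->plug->G
Char 7 ('C'): step: R->2, L=5; C->plug->B->R->H->L->B->refl->F->L'->D->R'->E->plug->E
Char 8 ('G'): step: R->3, L=5; G->plug->G->R->D->L->F->refl->B->L'->H->R'->E->plug->E
Char 9 ('D'): step: R->4, L=5; D->plug->D->R->G->L->G->refl->C->L'->A->R'->E->plug->E
Final: ciphertext=GAFFEGEEE, RIGHT=4, LEFT=5

Answer: GAFFEGEEE 4 5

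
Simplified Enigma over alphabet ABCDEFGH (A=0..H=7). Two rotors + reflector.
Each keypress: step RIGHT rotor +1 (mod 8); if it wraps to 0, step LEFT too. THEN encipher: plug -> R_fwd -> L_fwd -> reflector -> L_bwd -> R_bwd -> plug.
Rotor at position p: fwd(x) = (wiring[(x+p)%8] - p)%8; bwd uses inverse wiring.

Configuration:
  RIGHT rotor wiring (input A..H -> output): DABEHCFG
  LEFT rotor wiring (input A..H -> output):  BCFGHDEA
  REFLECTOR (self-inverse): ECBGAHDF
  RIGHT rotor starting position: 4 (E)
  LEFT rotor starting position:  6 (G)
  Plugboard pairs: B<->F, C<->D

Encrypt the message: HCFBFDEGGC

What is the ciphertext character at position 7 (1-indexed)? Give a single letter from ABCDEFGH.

Char 1 ('H'): step: R->5, L=6; H->plug->H->R->C->L->D->refl->G->L'->A->R'->B->plug->F
Char 2 ('C'): step: R->6, L=6; C->plug->D->R->C->L->D->refl->G->L'->A->R'->B->plug->F
Char 3 ('F'): step: R->7, L=6; F->plug->B->R->E->L->H->refl->F->L'->H->R'->A->plug->A
Char 4 ('B'): step: R->0, L->7 (L advanced); B->plug->F->R->C->L->D->refl->G->L'->D->R'->A->plug->A
Char 5 ('F'): step: R->1, L=7; F->plug->B->R->A->L->B->refl->C->L'->B->R'->E->plug->E
Char 6 ('D'): step: R->2, L=7; D->plug->C->R->F->L->A->refl->E->L'->G->R'->H->plug->H
Char 7 ('E'): step: R->3, L=7; E->plug->E->R->D->L->G->refl->D->L'->C->R'->D->plug->C

C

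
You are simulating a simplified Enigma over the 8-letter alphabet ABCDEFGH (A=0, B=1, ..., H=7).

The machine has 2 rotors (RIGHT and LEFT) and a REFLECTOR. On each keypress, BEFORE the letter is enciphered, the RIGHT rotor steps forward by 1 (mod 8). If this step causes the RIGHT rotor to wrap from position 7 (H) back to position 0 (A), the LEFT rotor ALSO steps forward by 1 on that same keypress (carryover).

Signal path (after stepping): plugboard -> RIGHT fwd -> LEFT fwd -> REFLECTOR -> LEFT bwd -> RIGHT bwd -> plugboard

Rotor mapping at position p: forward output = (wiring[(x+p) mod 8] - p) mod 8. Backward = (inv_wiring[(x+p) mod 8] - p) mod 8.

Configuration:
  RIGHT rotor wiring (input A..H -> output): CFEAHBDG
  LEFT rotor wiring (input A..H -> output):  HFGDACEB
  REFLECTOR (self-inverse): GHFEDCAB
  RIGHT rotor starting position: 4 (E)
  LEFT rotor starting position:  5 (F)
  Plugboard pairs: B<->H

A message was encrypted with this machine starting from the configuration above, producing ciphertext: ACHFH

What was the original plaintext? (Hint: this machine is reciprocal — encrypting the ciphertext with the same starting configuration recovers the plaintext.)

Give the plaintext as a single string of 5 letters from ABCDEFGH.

Char 1 ('A'): step: R->5, L=5; A->plug->A->R->E->L->A->refl->G->L'->G->R'->B->plug->H
Char 2 ('C'): step: R->6, L=5; C->plug->C->R->E->L->A->refl->G->L'->G->R'->E->plug->E
Char 3 ('H'): step: R->7, L=5; H->plug->B->R->D->L->C->refl->F->L'->A->R'->F->plug->F
Char 4 ('F'): step: R->0, L->6 (L advanced); F->plug->F->R->B->L->D->refl->E->L'->H->R'->E->plug->E
Char 5 ('H'): step: R->1, L=6; H->plug->B->R->D->L->H->refl->B->L'->C->R'->F->plug->F

Answer: HEFEF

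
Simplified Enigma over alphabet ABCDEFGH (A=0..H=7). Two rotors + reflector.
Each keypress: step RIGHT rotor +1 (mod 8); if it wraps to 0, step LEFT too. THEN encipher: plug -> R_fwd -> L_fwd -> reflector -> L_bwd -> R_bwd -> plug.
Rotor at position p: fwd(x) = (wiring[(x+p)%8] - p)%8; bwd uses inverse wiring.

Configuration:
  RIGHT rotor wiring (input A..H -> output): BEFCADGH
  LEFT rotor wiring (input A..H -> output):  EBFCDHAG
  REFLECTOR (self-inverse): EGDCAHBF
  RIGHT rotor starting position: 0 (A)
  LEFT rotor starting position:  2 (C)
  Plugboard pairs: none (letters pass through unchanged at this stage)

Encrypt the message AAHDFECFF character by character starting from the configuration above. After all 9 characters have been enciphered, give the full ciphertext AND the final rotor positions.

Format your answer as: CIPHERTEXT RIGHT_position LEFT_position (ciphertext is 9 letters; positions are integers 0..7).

Answer: DGEBACFEG 1 3

Derivation:
Char 1 ('A'): step: R->1, L=2; A->plug->A->R->D->L->F->refl->H->L'->H->R'->D->plug->D
Char 2 ('A'): step: R->2, L=2; A->plug->A->R->D->L->F->refl->H->L'->H->R'->G->plug->G
Char 3 ('H'): step: R->3, L=2; H->plug->H->R->C->L->B->refl->G->L'->E->R'->E->plug->E
Char 4 ('D'): step: R->4, L=2; D->plug->D->R->D->L->F->refl->H->L'->H->R'->B->plug->B
Char 5 ('F'): step: R->5, L=2; F->plug->F->R->A->L->D->refl->C->L'->G->R'->A->plug->A
Char 6 ('E'): step: R->6, L=2; E->plug->E->R->H->L->H->refl->F->L'->D->R'->C->plug->C
Char 7 ('C'): step: R->7, L=2; C->plug->C->R->F->L->E->refl->A->L'->B->R'->F->plug->F
Char 8 ('F'): step: R->0, L->3 (L advanced); F->plug->F->R->D->L->F->refl->H->L'->A->R'->E->plug->E
Char 9 ('F'): step: R->1, L=3; F->plug->F->R->F->L->B->refl->G->L'->G->R'->G->plug->G
Final: ciphertext=DGEBACFEG, RIGHT=1, LEFT=3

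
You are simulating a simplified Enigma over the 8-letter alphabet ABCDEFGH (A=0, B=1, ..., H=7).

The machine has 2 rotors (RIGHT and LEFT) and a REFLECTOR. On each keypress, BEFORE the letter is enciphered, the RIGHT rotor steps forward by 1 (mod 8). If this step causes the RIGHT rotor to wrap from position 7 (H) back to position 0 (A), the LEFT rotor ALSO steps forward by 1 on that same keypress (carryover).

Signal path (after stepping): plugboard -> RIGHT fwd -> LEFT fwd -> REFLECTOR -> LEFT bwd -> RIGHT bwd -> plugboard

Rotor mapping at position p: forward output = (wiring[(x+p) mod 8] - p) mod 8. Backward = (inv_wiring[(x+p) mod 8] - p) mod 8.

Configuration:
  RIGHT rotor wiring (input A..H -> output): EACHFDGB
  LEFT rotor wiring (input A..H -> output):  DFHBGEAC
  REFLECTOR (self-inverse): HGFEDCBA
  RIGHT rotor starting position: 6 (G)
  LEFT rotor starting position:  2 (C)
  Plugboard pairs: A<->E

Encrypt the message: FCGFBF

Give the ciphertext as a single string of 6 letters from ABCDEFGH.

Char 1 ('F'): step: R->7, L=2; F->plug->F->R->G->L->B->refl->G->L'->E->R'->G->plug->G
Char 2 ('C'): step: R->0, L->3 (L advanced); C->plug->C->R->C->L->B->refl->G->L'->A->R'->B->plug->B
Char 3 ('G'): step: R->1, L=3; G->plug->G->R->A->L->G->refl->B->L'->C->R'->E->plug->A
Char 4 ('F'): step: R->2, L=3; F->plug->F->R->H->L->E->refl->D->L'->B->R'->D->plug->D
Char 5 ('B'): step: R->3, L=3; B->plug->B->R->C->L->B->refl->G->L'->A->R'->C->plug->C
Char 6 ('F'): step: R->4, L=3; F->plug->F->R->E->L->H->refl->A->L'->F->R'->D->plug->D

Answer: GBADCD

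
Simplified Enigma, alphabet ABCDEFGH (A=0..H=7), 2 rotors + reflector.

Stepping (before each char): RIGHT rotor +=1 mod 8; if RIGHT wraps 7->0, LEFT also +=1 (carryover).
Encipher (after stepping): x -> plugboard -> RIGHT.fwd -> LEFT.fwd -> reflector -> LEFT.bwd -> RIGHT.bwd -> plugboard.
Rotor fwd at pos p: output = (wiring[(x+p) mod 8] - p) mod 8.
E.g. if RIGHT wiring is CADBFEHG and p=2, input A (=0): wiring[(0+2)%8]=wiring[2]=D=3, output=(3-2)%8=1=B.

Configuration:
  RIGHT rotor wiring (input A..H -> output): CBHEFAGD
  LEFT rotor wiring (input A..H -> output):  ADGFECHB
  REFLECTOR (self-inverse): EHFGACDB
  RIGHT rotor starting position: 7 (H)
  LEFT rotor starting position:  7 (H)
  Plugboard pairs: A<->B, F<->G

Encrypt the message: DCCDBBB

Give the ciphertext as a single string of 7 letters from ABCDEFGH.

Char 1 ('D'): step: R->0, L->0 (L advanced); D->plug->D->R->E->L->E->refl->A->L'->A->R'->F->plug->G
Char 2 ('C'): step: R->1, L=0; C->plug->C->R->D->L->F->refl->C->L'->F->R'->F->plug->G
Char 3 ('C'): step: R->2, L=0; C->plug->C->R->D->L->F->refl->C->L'->F->R'->A->plug->B
Char 4 ('D'): step: R->3, L=0; D->plug->D->R->D->L->F->refl->C->L'->F->R'->C->plug->C
Char 5 ('B'): step: R->4, L=0; B->plug->A->R->B->L->D->refl->G->L'->C->R'->C->plug->C
Char 6 ('B'): step: R->5, L=0; B->plug->A->R->D->L->F->refl->C->L'->F->R'->D->plug->D
Char 7 ('B'): step: R->6, L=0; B->plug->A->R->A->L->A->refl->E->L'->E->R'->C->plug->C

Answer: GGBCCDC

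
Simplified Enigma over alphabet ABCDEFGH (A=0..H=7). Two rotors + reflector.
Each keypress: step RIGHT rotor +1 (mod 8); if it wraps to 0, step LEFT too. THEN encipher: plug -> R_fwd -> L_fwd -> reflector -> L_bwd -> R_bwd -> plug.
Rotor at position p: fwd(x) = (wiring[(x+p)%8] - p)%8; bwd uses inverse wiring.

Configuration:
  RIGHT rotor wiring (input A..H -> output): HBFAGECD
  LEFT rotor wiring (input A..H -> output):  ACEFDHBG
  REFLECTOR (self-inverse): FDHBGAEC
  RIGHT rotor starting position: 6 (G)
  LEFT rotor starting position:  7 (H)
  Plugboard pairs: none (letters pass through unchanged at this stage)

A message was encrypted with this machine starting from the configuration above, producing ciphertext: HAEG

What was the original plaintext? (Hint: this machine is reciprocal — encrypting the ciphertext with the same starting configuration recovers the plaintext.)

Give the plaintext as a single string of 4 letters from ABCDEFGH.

Answer: DGAF

Derivation:
Char 1 ('H'): step: R->7, L=7; H->plug->H->R->D->L->F->refl->A->L'->G->R'->D->plug->D
Char 2 ('A'): step: R->0, L->0 (L advanced); A->plug->A->R->H->L->G->refl->E->L'->C->R'->G->plug->G
Char 3 ('E'): step: R->1, L=0; E->plug->E->R->D->L->F->refl->A->L'->A->R'->A->plug->A
Char 4 ('G'): step: R->2, L=0; G->plug->G->R->F->L->H->refl->C->L'->B->R'->F->plug->F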